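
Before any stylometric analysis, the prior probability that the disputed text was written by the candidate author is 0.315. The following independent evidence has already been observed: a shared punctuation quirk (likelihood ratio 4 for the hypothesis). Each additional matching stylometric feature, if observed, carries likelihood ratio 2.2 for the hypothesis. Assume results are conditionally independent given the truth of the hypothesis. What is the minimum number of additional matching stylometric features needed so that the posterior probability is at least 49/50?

Prior odds = 0.315/0.685 = 63/137.
Bayes factor of the evidence already in hand = 4.
Odds after that evidence = (63/137) × 4 = 252/137.
Target odds = 0.98/0.02 = 49.
Need 2.2ⁿ ≥ 49 ÷ (252/137) = 959/36.
2.2⁴ = 23.4256 falls short of 959/36 but 2.2⁵ = 51.53632 reaches it, so n = 5.

5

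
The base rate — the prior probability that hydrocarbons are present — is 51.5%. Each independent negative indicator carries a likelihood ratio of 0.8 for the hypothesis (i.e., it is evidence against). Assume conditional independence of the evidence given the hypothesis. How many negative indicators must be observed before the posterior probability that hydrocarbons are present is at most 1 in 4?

6

Prior odds = 0.515/0.485 = 103/97.
Likelihood ratio per negative indicator = 0.8.
Target odds: 0.25 ÷ 0.75 = 1/3.
Require 0.8ⁿ ≤ 1/3 ÷ (103/97) = 97/309.
0.8⁵ = 0.32768 is still above 97/309 but 0.8⁶ = 4096/15625 is at or below it, so n = 6.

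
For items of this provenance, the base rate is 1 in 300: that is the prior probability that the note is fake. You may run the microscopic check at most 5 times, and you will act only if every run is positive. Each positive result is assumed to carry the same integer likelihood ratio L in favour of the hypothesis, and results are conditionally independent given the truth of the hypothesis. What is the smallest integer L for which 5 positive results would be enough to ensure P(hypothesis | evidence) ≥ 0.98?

7

Prior odds = (1/300)/(299/300) = 1/299.
Target odds = 0.98/0.02 = 49.
Need L⁵ ≥ 49 ÷ (1/299) = 14651.
6⁵ = 7776 < 14651 ≤ 16807 = 7⁵, so L = 7.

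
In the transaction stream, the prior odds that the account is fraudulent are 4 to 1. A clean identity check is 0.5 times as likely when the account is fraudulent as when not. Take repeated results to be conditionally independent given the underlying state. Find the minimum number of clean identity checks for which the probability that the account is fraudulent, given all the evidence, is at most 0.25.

Prior odds = 4.
Likelihood ratio per clean identity check = 0.5.
Target posterior odds = 0.25/0.75 = 1/3.
Require 0.5ⁿ ≤ 1/3 ÷ 4 = 1/12.
0.5³ = 0.125 is still above 1/12 but 0.5⁴ = 0.0625 is at or below it, so n = 4.

4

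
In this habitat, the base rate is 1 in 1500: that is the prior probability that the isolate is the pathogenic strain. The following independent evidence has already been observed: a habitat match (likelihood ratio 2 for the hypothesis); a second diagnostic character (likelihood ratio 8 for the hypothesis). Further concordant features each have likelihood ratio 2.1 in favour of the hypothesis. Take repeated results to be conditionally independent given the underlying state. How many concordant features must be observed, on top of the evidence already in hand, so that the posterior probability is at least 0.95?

11

Prior odds = (1/1500)/(1499/1500) = 1/1499.
Combined Bayes factor of the evidence already in hand = 2 × 8 = 16.
Odds after that evidence = (1/1499) × 16 = 16/1499.
Target odds = 0.95/0.05 = 19.
Need 2.1ⁿ ≥ 19 ÷ (16/1499) = 1780.0625.
2.1¹⁰ ≈1667.99 falls short of 1780.0625 but 2.1¹¹ ≈3502.78 reaches it, so n = 11.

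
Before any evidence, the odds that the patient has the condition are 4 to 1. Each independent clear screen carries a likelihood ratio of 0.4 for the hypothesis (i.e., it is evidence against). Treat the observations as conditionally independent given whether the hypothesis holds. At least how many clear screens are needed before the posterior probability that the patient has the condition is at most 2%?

6

Prior odds = 4.
Likelihood ratio per clear screen = 0.4.
Target odds: 0.02 ÷ 0.98 = 1/49.
Require 0.4ⁿ ≤ 1/49 ÷ 4 = 1/196.
0.4⁵ = 0.01024 is still above 1/196 but 0.4⁶ = 64/15625 is at or below it, so n = 6.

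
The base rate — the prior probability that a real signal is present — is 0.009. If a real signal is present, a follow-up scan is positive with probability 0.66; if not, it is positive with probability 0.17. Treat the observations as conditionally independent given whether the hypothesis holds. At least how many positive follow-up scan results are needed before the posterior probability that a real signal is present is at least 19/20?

6

Prior odds: 0.009 ÷ 0.991 = 9/991.
Likelihood ratio of a positive = 0.66/0.17 = 66/17.
Target odds: 0.95 ÷ 0.05 = 19.
Need (9/991) × (66/17)ⁿ ≥ 19, i.e. (66/17)ⁿ ≥ 18829/9.
(66/17)⁵ ≈882.013 falls short of 18829/9 but (66/17)⁶ ≈3424.29 reaches it, so n = 6.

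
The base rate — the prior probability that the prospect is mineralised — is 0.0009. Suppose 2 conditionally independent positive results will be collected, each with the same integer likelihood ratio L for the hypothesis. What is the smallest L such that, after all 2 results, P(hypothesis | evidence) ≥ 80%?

67

Prior odds = 0.0009/0.9991 = 9/9991.
Target odds = 0.8/0.2 = 4.
Need L² ≥ 4 ÷ (9/9991) = 39964/9.
66² = 4356 < 39964/9 ≤ 4489 = 67², so L = 67.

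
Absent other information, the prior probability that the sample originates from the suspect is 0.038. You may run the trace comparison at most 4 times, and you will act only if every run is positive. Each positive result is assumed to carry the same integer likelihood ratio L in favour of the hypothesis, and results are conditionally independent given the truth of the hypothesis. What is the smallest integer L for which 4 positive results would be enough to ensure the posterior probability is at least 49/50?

6

Prior odds = 0.038/0.962 = 19/481.
Target odds = 0.98/0.02 = 49.
Need L⁴ ≥ 49 ÷ (19/481) = 23569/19.
5⁴ = 625 < 23569/19 ≤ 1296 = 6⁴, so L = 6.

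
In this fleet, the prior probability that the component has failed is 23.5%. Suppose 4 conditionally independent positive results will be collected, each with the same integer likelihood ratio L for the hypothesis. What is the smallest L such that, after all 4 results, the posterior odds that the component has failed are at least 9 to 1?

Prior odds = 0.235/0.765 = 47/153.
Target odds = 9.
Need L⁴ ≥ 9 ÷ (47/153) = 1377/47.
2⁴ = 16 < 1377/47 ≤ 81 = 3⁴, so L = 3.

3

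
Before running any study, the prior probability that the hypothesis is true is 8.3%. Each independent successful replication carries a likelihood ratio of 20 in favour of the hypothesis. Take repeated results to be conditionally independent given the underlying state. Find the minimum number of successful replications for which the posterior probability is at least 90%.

2

Prior odds = 0.083/0.917 = 83/917.
Likelihood ratio per successful replication = 20.
Target odds: 0.9 ÷ 0.1 = 9.
Need (83/917) × 20ⁿ ≥ 9, i.e. 20ⁿ ≥ 8253/83.
20¹ = 20 falls short of 8253/83 but 20² = 400 reaches it, so n = 2.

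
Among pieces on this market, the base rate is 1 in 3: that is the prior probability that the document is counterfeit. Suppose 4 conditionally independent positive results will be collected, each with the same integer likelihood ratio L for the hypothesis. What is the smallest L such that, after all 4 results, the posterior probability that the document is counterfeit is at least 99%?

4

Prior odds = (1/3)/(2/3) = 0.5.
Target odds = 0.99/0.01 = 99.
Need L⁴ ≥ 99 ÷ 0.5 = 198.
3⁴ = 81 < 198 ≤ 256 = 4⁴, so L = 4.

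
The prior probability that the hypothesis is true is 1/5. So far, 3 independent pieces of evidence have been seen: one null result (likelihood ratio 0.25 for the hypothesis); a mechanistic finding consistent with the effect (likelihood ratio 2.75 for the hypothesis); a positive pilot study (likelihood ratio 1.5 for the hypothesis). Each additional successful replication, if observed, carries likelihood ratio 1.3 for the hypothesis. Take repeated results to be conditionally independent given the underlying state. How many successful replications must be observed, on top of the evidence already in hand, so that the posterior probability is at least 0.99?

23

Prior odds = 0.2/0.8 = 0.25.
Combined Bayes factor of the evidence already in hand = 0.25 × 2.75 × 1.5 = 1.03125.
Odds after that evidence = 0.25 × 1.03125 = 0.2578125.
Target odds = 0.99/0.01 = 99.
Need 1.3ⁿ ≥ 99 ÷ 0.2578125 = 384.
1.3²² ≈321.184 falls short of 384 but 1.3²³ ≈417.539 reaches it, so n = 23.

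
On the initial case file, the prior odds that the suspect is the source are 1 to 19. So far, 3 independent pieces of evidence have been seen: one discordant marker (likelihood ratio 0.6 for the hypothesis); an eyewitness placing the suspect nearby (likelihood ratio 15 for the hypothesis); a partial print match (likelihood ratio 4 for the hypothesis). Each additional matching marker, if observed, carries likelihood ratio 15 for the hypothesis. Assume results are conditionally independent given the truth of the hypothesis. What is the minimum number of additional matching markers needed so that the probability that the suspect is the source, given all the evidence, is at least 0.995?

Prior odds = 1/19.
Combined Bayes factor of the evidence already in hand = 0.6 × 15 × 4 = 36.
Odds after that evidence = (1/19) × 36 = 36/19.
Target odds = 0.995/0.005 = 199.
Need 15ⁿ ≥ 199 ÷ (36/19) = 3781/36.
15¹ = 15 falls short of 3781/36 but 15² = 225 reaches it, so n = 2.

2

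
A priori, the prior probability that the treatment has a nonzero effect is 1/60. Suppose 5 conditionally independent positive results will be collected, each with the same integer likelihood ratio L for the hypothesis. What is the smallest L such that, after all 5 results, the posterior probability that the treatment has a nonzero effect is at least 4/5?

Prior odds = (1/60)/(59/60) = 1/59.
Target odds = 0.8/0.2 = 4.
Need L⁵ ≥ 4 ÷ (1/59) = 236.
2⁵ = 32 < 236 ≤ 243 = 3⁵, so L = 3.

3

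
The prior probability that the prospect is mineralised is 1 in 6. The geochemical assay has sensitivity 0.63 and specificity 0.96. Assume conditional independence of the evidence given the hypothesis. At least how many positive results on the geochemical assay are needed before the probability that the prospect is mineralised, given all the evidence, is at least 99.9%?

4

Prior odds: (1/6) ÷ (5/6) = 0.2.
False-positive rate = 1 − 0.96 = 0.04; likelihood ratio of a positive = 0.63/0.04 = 15.75.
Target posterior odds = 0.999/0.001 = 999.
Require 15.75ⁿ ≥ 999 ÷ 0.2 = 4995.
15.75³ = 3906.984375 falls short of 4995 but 15.75⁴ = 15752961/256 reaches it, so n = 4.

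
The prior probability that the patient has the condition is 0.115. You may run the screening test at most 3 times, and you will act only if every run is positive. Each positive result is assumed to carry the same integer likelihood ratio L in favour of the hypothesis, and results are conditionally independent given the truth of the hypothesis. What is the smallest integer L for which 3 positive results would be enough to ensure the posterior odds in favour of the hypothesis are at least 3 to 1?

Prior odds = 0.115/0.885 = 23/177.
Target odds = 3.
Need L³ ≥ 3 ÷ (23/177) = 531/23.
2³ = 8 < 531/23 ≤ 27 = 3³, so L = 3.

3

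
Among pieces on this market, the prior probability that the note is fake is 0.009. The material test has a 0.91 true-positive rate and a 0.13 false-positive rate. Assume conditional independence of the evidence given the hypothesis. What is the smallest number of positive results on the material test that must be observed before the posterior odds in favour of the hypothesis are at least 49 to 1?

5

Prior odds = 0.009/0.991 = 9/991.
Likelihood ratio of a positive result = 0.91/0.13 = 7.
Target odds = 49.
Require 7ⁿ ≥ 49 ÷ (9/991) = 48559/9.
7⁴ = 2401 falls short of 48559/9 but 7⁵ = 16807 reaches it, so n = 5.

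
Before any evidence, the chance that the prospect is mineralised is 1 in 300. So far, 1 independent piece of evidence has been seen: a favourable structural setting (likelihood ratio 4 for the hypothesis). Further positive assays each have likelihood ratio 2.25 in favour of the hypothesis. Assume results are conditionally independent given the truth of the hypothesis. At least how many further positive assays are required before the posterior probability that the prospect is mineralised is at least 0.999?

Prior odds = (1/300)/(299/300) = 1/299.
Bayes factor of the evidence already in hand = 4.
Odds after that evidence = (1/299) × 4 = 4/299.
Target odds = 0.999/0.001 = 999.
Need 2.25ⁿ ≥ 999 ÷ (4/299) = 74675.25.
2.25¹³ ≈37876.8 falls short of 74675.25 but 2.25¹⁴ ≈85222.7 reaches it, so n = 14.

14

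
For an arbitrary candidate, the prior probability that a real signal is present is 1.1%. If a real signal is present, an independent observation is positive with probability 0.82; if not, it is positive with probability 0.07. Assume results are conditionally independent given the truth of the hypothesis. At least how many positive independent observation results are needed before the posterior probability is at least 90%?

Prior odds: 0.011 ÷ 0.989 = 11/989.
Likelihood ratio of a positive = 0.82/0.07 = 82/7.
Target posterior odds = 0.9/0.1 = 9.
Need (11/989) × (82/7)ⁿ ≥ 9, i.e. (82/7)ⁿ ≥ 8901/11.
(82/7)² = 6724/49 falls short of 8901/11 but (82/7)³ = 551368/343 reaches it, so n = 3.

3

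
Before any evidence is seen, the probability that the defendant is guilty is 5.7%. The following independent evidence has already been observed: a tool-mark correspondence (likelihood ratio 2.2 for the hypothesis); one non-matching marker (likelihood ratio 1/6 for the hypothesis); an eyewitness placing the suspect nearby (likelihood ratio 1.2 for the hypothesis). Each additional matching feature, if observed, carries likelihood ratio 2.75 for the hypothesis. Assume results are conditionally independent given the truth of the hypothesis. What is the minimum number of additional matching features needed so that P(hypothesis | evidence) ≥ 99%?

9

Prior odds = 0.057/0.943 = 57/943.
Combined Bayes factor of the evidence already in hand = 2.2 × (1/6) × 1.2 = 0.44.
Odds after that evidence = (57/943) × 0.44 = 627/23575.
Target odds = 0.99/0.01 = 99.
Need 2.75ⁿ ≥ 99 ÷ (627/23575) = 70725/19.
2.75⁸ = 214358881/65536 falls short of 70725/19 but 2.75⁹ ≈8994.86 reaches it, so n = 9.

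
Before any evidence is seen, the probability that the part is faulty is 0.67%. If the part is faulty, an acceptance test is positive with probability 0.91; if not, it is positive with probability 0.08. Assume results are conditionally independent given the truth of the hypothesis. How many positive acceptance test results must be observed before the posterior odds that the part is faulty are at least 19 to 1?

4

Prior odds: 0.0067 ÷ 0.9933 = 67/9933.
Likelihood ratio of a positive = 0.91/0.08 = 11.375.
Target odds = 19.
Need (67/9933) × 11.375ⁿ ≥ 19, i.e. 11.375ⁿ ≥ 188727/67.
11.375³ = 753571/512 falls short of 188727/67 but 11.375⁴ = 68574961/4096 reaches it, so n = 4.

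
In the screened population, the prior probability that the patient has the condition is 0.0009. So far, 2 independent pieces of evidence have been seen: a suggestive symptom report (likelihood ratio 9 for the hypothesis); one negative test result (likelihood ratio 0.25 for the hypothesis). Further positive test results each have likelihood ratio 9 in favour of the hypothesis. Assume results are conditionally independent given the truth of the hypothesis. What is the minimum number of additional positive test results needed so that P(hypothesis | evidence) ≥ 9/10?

Prior odds = 0.0009/0.9991 = 9/9991.
Combined Bayes factor of the evidence already in hand = 9 × 0.25 = 2.25.
Odds after that evidence = (9/9991) × 2.25 = 81/39964.
Target odds = 0.9/0.1 = 9.
Need 9ⁿ ≥ 9 ÷ (81/39964) = 39964/9.
9³ = 729 falls short of 39964/9 but 9⁴ = 6561 reaches it, so n = 4.

4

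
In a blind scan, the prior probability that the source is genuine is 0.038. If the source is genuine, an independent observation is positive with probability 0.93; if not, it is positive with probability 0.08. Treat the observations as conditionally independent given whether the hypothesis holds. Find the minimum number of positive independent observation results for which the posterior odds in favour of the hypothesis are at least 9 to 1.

3

Prior odds = 0.038/0.962 = 19/481.
Likelihood ratio of a positive = 0.93/0.08 = 11.625.
Target odds = 9.
Require 11.625ⁿ ≥ 9 ÷ (19/481) = 4329/19.
11.625² = 135.140625 falls short of 4329/19 but 11.625³ = 804357/512 reaches it, so n = 3.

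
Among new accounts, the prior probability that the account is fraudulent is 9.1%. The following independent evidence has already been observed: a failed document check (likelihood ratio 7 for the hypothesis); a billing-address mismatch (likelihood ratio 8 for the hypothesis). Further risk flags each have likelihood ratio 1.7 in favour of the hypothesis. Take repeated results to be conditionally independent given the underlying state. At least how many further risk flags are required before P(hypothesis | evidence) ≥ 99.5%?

Prior odds = 0.091/0.909 = 91/909.
Combined Bayes factor of the evidence already in hand = 7 × 8 = 56.
Odds after that evidence = (91/909) × 56 = 5096/909.
Target odds = 0.995/0.005 = 199.
Need 1.7ⁿ ≥ 199 ÷ (5096/909) = 180891/5096.
1.7⁶ = 24137569/1000000 falls short of 180891/5096 but 1.7⁷ = 410338673/10000000 reaches it, so n = 7.

7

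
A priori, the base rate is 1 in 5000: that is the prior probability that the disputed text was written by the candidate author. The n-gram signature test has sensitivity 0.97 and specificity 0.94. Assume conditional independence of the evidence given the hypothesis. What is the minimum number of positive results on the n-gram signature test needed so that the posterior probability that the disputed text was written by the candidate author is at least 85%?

Prior odds: 0.0002 ÷ 0.9998 = 1/4999.
False-positive rate = 1 − 0.94 = 0.06; likelihood ratio of a positive = 0.97/0.06 = 97/6.
Target posterior odds = 0.85/0.15 = 17/3.
Require (97/6)ⁿ ≥ 17/3 ÷ (1/4999) = 84983/3.
(97/6)³ = 912673/216 falls short of 84983/3 but (97/6)⁴ = 88529281/1296 reaches it, so n = 4.

4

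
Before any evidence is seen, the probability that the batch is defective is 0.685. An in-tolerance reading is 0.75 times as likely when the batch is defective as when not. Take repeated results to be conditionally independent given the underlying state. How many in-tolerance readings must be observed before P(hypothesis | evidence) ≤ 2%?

17

Prior odds = 0.685/0.315 = 137/63.
Likelihood ratio per in-tolerance reading = 0.75.
Target posterior odds = 0.02/0.98 = 1/49.
Require 0.75ⁿ ≤ 1/49 ÷ (137/63) = 9/959.
0.75¹⁶ ≈0.0100226 is still above 9/959 but 0.75¹⁷ ≈0.00751695 is at or below it, so n = 17.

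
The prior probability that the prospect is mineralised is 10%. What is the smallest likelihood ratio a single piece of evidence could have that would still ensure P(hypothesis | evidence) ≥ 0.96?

216

Prior odds = 0.1/0.9 = 1/9.
Target odds = 0.96/0.04 = 24.
Required Bayes factor = 24 ÷ (1/9) = 216.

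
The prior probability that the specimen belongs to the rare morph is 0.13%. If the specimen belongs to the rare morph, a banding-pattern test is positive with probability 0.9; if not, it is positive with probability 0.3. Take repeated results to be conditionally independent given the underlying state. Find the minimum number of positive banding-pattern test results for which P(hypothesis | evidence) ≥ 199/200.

11

Prior odds: 0.0013 ÷ 0.9987 = 13/9987.
Likelihood ratio of a positive = 0.9/0.3 = 3.
Target posterior odds = 0.995/0.005 = 199.
Require 3ⁿ ≥ 199 ÷ (13/9987) = 1987413/13.
3¹⁰ = 59049 falls short of 1987413/13 but 3¹¹ = 177147 reaches it, so n = 11.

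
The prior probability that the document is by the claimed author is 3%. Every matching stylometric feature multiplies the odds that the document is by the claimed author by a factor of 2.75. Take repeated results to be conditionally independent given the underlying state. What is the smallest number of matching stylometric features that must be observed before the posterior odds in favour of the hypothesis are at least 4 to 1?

Prior odds = 0.03/0.97 = 3/97.
Likelihood ratio per matching stylometric feature = 2.75.
Target odds = 4.
Need (3/97) × 2.75ⁿ ≥ 4, i.e. 2.75ⁿ ≥ 388/3.
2.75⁴ = 57.19140625 falls short of 388/3 but 2.75⁵ = 161051/1024 reaches it, so n = 5.

5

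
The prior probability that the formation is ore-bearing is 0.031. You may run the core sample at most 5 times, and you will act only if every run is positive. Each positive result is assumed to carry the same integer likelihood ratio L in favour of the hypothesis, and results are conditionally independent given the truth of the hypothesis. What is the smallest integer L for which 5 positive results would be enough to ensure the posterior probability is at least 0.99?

5

Prior odds = 0.031/0.969 = 31/969.
Target odds = 0.99/0.01 = 99.
Need L⁵ ≥ 99 ÷ (31/969) = 95931/31.
4⁵ = 1024 < 95931/31 ≤ 3125 = 5⁵, so L = 5.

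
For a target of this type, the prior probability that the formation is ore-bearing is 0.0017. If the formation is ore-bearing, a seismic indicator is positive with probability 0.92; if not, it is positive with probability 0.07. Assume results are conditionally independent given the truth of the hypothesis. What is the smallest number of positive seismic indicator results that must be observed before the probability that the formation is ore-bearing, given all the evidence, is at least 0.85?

Prior odds = 0.0017/0.9983 = 17/9983.
Likelihood ratio of a positive = 0.92/0.07 = 92/7.
Target odds: 0.85 ÷ 0.15 = 17/3.
Need (17/9983) × (92/7)ⁿ ≥ 17/3, i.e. (92/7)ⁿ ≥ 9983/3.
(92/7)³ = 778688/343 falls short of 9983/3 but (92/7)⁴ = 71639296/2401 reaches it, so n = 4.

4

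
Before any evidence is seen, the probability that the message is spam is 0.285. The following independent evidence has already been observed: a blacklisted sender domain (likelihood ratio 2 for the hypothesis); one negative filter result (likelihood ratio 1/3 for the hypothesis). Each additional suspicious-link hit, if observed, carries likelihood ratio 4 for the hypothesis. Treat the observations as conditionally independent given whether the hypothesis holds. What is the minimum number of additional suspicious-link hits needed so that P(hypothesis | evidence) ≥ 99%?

Prior odds = 0.285/0.715 = 57/143.
Combined Bayes factor of the evidence already in hand = 2 × (1/3) = 2/3.
Odds after that evidence = (57/143) × 2/3 = 38/143.
Target odds = 0.99/0.01 = 99.
Need 4ⁿ ≥ 99 ÷ (38/143) = 14157/38.
4⁴ = 256 falls short of 14157/38 but 4⁵ = 1024 reaches it, so n = 5.

5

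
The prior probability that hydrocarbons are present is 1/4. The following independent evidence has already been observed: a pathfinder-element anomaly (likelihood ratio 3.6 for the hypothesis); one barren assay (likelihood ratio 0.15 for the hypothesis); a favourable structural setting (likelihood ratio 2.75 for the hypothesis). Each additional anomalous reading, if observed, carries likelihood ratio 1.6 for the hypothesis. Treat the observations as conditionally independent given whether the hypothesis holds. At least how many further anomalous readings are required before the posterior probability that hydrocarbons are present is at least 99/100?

12

Prior odds = 0.25/0.75 = 1/3.
Combined Bayes factor of the evidence already in hand = 3.6 × 0.15 × 2.75 = 1.485.
Odds after that evidence = (1/3) × 1.485 = 0.495.
Target odds = 0.99/0.01 = 99.
Need 1.6ⁿ ≥ 99 ÷ 0.495 = 200.
1.6¹¹ ≈175.922 falls short of 200 but 1.6¹² ≈281.475 reaches it, so n = 12.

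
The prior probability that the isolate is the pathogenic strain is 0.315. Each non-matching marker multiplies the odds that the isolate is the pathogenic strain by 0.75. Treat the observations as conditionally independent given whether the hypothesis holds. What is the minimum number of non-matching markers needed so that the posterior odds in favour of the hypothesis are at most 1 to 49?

11

Prior odds = 0.315/0.685 = 63/137.
Likelihood ratio per non-matching marker = 0.75.
Target odds = 1/49.
Require 0.75ⁿ ≤ 1/49 ÷ (63/137) = 137/3087.
0.75¹⁰ = 59049/1048576 is still above 137/3087 but 0.75¹¹ = 177147/4194304 is at or below it, so n = 11.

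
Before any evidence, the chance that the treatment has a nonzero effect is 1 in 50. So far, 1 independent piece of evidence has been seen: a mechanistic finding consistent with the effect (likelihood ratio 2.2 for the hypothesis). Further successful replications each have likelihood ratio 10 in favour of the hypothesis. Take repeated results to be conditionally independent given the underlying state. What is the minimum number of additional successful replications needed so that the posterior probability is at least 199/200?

4

Prior odds = 0.02/0.98 = 1/49.
Bayes factor of the evidence already in hand = 2.2.
Odds after that evidence = (1/49) × 2.2 = 11/245.
Target odds = 0.995/0.005 = 199.
Need 10ⁿ ≥ 199 ÷ (11/245) = 48755/11.
10³ = 1000 falls short of 48755/11 but 10⁴ = 10000 reaches it, so n = 4.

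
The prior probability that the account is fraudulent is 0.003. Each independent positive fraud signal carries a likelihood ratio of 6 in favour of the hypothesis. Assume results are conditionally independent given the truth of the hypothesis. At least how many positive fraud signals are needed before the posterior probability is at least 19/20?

5

Prior odds = 0.003/0.997 = 3/997.
Likelihood ratio per positive fraud signal = 6.
Target posterior odds = 0.95/0.05 = 19.
Need (3/997) × 6ⁿ ≥ 19, i.e. 6ⁿ ≥ 18943/3.
6⁴ = 1296 falls short of 18943/3 but 6⁵ = 7776 reaches it, so n = 5.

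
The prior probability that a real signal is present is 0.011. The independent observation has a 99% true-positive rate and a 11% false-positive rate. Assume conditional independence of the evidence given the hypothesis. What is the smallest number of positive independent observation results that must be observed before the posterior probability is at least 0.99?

5

Prior odds = 0.011/0.989 = 11/989.
Likelihood ratio of a positive result = 0.99/0.11 = 9.
Target odds: 0.99 ÷ 0.01 = 99.
Require 9ⁿ ≥ 99 ÷ (11/989) = 8901.
9⁴ = 6561 falls short of 8901 but 9⁵ = 59049 reaches it, so n = 5.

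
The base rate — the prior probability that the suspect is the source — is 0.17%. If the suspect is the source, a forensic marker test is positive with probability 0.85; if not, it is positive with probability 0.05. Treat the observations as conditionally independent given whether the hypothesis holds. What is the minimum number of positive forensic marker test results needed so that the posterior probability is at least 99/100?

Prior odds: 0.0017 ÷ 0.9983 = 17/9983.
Likelihood ratio of a positive = 0.85/0.05 = 17.
Target odds: 0.99 ÷ 0.01 = 99.
Require 17ⁿ ≥ 99 ÷ (17/9983) = 988317/17.
17³ = 4913 falls short of 988317/17 but 17⁴ = 83521 reaches it, so n = 4.

4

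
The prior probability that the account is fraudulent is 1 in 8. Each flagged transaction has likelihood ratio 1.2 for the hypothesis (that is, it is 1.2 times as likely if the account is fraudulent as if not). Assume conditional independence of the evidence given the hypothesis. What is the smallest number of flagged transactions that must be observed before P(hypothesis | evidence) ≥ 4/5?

19

Prior odds = 0.125/0.875 = 1/7.
Likelihood ratio per flagged transaction = 1.2.
Target posterior odds = 0.8/0.2 = 4.
Require 1.2ⁿ ≥ 4 ÷ (1/7) = 28.
1.2¹⁸ ≈26.6233 falls short of 28 but 1.2¹⁹ ≈31.948 reaches it, so n = 19.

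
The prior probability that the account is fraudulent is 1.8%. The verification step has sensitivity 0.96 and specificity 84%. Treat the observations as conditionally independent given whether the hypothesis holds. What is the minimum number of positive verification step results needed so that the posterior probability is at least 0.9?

Prior odds = 0.018/0.982 = 9/491.
False-positive rate = 1 − 0.84 = 0.16; likelihood ratio of a positive = 0.96/0.16 = 6.
Target posterior odds = 0.9/0.1 = 9.
Need (9/491) × 6ⁿ ≥ 9, i.e. 6ⁿ ≥ 491.
6³ = 216 falls short of 491 but 6⁴ = 1296 reaches it, so n = 4.

4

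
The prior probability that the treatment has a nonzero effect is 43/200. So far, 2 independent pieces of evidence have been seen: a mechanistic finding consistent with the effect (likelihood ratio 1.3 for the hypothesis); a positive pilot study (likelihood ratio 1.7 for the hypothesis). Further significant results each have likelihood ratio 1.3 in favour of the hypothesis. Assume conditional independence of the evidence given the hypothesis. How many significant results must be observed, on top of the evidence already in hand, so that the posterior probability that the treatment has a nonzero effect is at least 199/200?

23

Prior odds = 0.215/0.785 = 43/157.
Combined Bayes factor of the evidence already in hand = 1.3 × 1.7 = 2.21.
Odds after that evidence = (43/157) × 2.21 = 9503/15700.
Target odds = 0.995/0.005 = 199.
Need 1.3ⁿ ≥ 199 ÷ (9503/15700) = 3124300/9503.
1.3²² ≈321.184 falls short of 3124300/9503 but 1.3²³ ≈417.539 reaches it, so n = 23.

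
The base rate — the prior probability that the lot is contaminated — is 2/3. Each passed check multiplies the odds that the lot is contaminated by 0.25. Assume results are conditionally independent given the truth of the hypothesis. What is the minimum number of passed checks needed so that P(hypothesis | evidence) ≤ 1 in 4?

2

Prior odds = (2/3)/(1/3) = 2.
Likelihood ratio per passed check = 0.25.
Target posterior odds = 0.25/0.75 = 1/3.
Require 0.25ⁿ ≤ 1/3 ÷ 2 = 1/6.
0.25¹ = 0.25 is still above 1/6 but 0.25² = 0.0625 is at or below it, so n = 2.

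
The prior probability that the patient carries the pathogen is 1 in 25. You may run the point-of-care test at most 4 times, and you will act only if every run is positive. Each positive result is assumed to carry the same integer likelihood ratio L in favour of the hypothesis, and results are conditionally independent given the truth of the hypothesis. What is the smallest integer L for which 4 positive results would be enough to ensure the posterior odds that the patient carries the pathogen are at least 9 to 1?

4

Prior odds = 0.04/0.96 = 1/24.
Target odds = 9.
Need L⁴ ≥ 9 ÷ (1/24) = 216.
3⁴ = 81 < 216 ≤ 256 = 4⁴, so L = 4.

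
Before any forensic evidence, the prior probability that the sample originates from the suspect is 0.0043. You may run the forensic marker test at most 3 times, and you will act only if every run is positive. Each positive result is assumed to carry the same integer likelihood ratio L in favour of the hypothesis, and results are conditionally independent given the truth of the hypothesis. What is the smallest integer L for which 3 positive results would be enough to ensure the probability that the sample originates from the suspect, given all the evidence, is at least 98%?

23

Prior odds = 0.0043/0.9957 = 43/9957.
Target odds = 0.98/0.02 = 49.
Need L³ ≥ 49 ÷ (43/9957) = 487893/43.
22³ = 10648 < 487893/43 ≤ 12167 = 23³, so L = 23.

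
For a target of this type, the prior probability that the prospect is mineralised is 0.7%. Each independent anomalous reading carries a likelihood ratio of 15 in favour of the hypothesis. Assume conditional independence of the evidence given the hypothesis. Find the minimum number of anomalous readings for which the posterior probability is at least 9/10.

3

Prior odds: 0.007 ÷ 0.993 = 7/993.
Likelihood ratio per anomalous reading = 15.
Target odds: 0.9 ÷ 0.1 = 9.
Need (7/993) × 15ⁿ ≥ 9, i.e. 15ⁿ ≥ 8937/7.
15² = 225 falls short of 8937/7 but 15³ = 3375 reaches it, so n = 3.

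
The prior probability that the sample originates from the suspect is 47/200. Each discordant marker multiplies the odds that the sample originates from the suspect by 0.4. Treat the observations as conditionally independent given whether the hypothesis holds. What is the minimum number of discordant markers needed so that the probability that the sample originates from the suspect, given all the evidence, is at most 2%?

Prior odds: 0.235 ÷ 0.765 = 47/153.
Likelihood ratio per discordant marker = 0.4.
Target odds: 0.02 ÷ 0.98 = 1/49.
Require 0.4ⁿ ≤ 1/49 ÷ (47/153) = 153/2303.
0.4² = 0.16 is still above 153/2303 but 0.4³ = 0.064 is at or below it, so n = 3.

3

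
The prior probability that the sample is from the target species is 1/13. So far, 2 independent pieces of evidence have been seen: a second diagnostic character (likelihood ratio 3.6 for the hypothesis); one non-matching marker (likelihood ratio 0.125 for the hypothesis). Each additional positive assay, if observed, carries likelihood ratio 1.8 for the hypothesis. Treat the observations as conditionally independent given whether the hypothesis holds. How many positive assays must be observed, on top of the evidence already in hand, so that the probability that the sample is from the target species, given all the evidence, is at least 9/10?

Prior odds = (1/13)/(12/13) = 1/12.
Combined Bayes factor of the evidence already in hand = 3.6 × 0.125 = 0.45.
Odds after that evidence = (1/12) × 0.45 = 0.0375.
Target odds = 0.9/0.1 = 9.
Need 1.8ⁿ ≥ 9 ÷ 0.0375 = 240.
1.8⁹ = 387420489/1953125 falls short of 240 but 1.8¹⁰ ≈357.047 reaches it, so n = 10.

10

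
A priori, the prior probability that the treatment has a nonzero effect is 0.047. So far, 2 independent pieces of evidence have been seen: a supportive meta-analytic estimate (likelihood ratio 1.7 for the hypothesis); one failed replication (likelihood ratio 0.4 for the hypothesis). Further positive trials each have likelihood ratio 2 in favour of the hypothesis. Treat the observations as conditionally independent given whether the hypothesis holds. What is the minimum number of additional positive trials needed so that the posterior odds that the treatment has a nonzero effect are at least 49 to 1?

11

Prior odds = 0.047/0.953 = 47/953.
Combined Bayes factor of the evidence already in hand = 1.7 × 0.4 = 0.68.
Odds after that evidence = (47/953) × 0.68 = 799/23825.
Target odds = 49.
Need 2ⁿ ≥ 49 ÷ (799/23825) = 1167425/799.
2¹⁰ = 1024 falls short of 1167425/799 but 2¹¹ = 2048 reaches it, so n = 11.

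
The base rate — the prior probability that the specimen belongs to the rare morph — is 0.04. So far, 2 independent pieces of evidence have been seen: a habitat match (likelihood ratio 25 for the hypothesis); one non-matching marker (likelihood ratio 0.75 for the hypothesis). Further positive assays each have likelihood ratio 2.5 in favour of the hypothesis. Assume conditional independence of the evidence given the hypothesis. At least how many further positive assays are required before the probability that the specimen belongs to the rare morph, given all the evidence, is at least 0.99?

6

Prior odds = 0.04/0.96 = 1/24.
Combined Bayes factor of the evidence already in hand = 25 × 0.75 = 18.75.
Odds after that evidence = (1/24) × 18.75 = 0.78125.
Target odds = 0.99/0.01 = 99.
Need 2.5ⁿ ≥ 99 ÷ 0.78125 = 126.72.
2.5⁵ = 97.65625 falls short of 126.72 but 2.5⁶ = 244.140625 reaches it, so n = 6.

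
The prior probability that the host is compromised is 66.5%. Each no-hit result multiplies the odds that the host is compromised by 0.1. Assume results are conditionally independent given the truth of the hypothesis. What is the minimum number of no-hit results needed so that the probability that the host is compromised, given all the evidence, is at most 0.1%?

Prior odds: 0.665 ÷ 0.335 = 133/67.
Likelihood ratio per no-hit result = 0.1.
Target odds: 0.001 ÷ 0.999 = 1/999.
Need (133/67) × 0.1ⁿ ≤ 1/999, i.e. 0.1ⁿ ≤ 67/132867.
0.1³ = 0.001 is still above 67/132867 but 0.1⁴ = 0.0001 is at or below it, so n = 4.

4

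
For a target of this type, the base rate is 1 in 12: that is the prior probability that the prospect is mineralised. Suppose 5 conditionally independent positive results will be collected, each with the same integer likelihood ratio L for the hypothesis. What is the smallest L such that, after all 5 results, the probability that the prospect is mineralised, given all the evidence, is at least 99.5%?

5

Prior odds = (1/12)/(11/12) = 1/11.
Target odds = 0.995/0.005 = 199.
Need L⁵ ≥ 199 ÷ (1/11) = 2189.
4⁵ = 1024 < 2189 ≤ 3125 = 5⁵, so L = 5.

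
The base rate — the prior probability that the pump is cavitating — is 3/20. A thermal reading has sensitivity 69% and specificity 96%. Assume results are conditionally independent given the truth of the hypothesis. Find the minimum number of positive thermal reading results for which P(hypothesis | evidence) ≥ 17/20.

Prior odds = 0.15/0.85 = 3/17.
False-positive rate = 1 − 0.96 = 0.04; likelihood ratio of a positive = 0.69/0.04 = 17.25.
Target posterior odds = 0.85/0.15 = 17/3.
Need (3/17) × 17.25ⁿ ≥ 17/3, i.e. 17.25ⁿ ≥ 289/9.
17.25¹ = 17.25 falls short of 289/9 but 17.25² = 297.5625 reaches it, so n = 2.

2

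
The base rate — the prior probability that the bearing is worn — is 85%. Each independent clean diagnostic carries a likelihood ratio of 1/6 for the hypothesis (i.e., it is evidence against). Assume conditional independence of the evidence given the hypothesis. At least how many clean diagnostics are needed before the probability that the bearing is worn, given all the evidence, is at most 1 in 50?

Prior odds = 0.85/0.15 = 17/3.
Likelihood ratio per clean diagnostic = 1/6.
Target odds: 0.02 ÷ 0.98 = 1/49.
Need (17/3) × (1/6)ⁿ ≤ 1/49, i.e. (1/6)ⁿ ≤ 3/833.
(1/6)³ = 1/216 is still above 3/833 but (1/6)⁴ = 1/1296 is at or below it, so n = 4.

4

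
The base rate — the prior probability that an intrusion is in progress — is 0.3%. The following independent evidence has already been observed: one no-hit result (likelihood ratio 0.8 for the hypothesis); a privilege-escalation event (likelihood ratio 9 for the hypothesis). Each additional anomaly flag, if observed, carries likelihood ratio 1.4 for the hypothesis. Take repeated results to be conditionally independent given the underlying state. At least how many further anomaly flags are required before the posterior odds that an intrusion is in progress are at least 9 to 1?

Prior odds = 0.003/0.997 = 3/997.
Combined Bayes factor of the evidence already in hand = 0.8 × 9 = 7.2.
Odds after that evidence = (3/997) × 7.2 = 108/4985.
Target odds = 9.
Need 1.4ⁿ ≥ 9 ÷ (108/4985) = 4985/12.
1.4¹⁷ ≈304.913 falls short of 4985/12 but 1.4¹⁸ ≈426.879 reaches it, so n = 18.

18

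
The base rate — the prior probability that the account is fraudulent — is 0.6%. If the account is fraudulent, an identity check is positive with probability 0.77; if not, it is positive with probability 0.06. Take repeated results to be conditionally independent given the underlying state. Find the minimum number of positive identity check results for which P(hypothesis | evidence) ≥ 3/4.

3

Prior odds: 0.006 ÷ 0.994 = 3/497.
Likelihood ratio of a positive = 0.77/0.06 = 77/6.
Target posterior odds = 0.75/0.25 = 3.
Need (3/497) × (77/6)ⁿ ≥ 3, i.e. (77/6)ⁿ ≥ 497.
(77/6)² = 5929/36 falls short of 497 but (77/6)³ = 456533/216 reaches it, so n = 3.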